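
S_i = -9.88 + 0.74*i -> [-9.88, -9.14, -8.4, -7.66, -6.92]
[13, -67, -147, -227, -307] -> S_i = 13 + -80*i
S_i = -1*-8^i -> [-1, 8, -64, 512, -4096]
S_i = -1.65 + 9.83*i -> [-1.65, 8.18, 18.01, 27.84, 37.67]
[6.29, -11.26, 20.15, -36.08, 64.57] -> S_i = 6.29*(-1.79)^i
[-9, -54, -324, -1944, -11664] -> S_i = -9*6^i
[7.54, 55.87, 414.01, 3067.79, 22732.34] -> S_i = 7.54*7.41^i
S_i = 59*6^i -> [59, 354, 2124, 12744, 76464]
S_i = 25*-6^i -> [25, -150, 900, -5400, 32400]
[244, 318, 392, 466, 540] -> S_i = 244 + 74*i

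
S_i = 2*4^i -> [2, 8, 32, 128, 512]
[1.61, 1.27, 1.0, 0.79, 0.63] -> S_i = 1.61*0.79^i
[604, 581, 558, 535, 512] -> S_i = 604 + -23*i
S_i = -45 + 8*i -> [-45, -37, -29, -21, -13]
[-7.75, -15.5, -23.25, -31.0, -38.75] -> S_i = -7.75 + -7.75*i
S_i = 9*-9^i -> [9, -81, 729, -6561, 59049]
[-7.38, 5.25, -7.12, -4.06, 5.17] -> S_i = Random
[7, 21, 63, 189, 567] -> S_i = 7*3^i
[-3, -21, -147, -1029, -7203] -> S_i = -3*7^i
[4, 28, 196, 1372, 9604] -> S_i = 4*7^i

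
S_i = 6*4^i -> [6, 24, 96, 384, 1536]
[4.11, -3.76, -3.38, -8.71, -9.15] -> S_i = Random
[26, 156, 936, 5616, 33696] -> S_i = 26*6^i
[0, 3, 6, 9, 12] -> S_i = 0 + 3*i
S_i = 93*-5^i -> [93, -465, 2325, -11625, 58125]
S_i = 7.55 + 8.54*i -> [7.55, 16.09, 24.63, 33.17, 41.71]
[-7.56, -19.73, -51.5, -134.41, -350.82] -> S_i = -7.56*2.61^i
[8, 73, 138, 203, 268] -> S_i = 8 + 65*i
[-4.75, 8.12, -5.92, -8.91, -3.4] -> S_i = Random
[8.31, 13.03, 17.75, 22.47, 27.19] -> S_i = 8.31 + 4.72*i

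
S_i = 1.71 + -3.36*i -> [1.71, -1.65, -5.01, -8.37, -11.73]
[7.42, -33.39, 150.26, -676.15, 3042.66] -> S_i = 7.42*(-4.50)^i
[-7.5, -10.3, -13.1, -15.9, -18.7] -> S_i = -7.50 + -2.80*i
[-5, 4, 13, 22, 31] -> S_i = -5 + 9*i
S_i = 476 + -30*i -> [476, 446, 416, 386, 356]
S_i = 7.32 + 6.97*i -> [7.32, 14.29, 21.26, 28.23, 35.2]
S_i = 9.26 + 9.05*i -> [9.26, 18.31, 27.36, 36.41, 45.46]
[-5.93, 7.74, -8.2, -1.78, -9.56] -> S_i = Random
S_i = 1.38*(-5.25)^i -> [1.38, -7.24, 38.04, -199.69, 1048.37]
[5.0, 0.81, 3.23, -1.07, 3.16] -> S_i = Random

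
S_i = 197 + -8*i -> [197, 189, 181, 173, 165]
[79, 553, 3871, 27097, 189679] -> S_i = 79*7^i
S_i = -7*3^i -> [-7, -21, -63, -189, -567]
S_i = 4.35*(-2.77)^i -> [4.35, -12.05, 33.38, -92.45, 256.1]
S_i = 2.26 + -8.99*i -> [2.26, -6.73, -15.72, -24.71, -33.7]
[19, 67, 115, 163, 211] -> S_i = 19 + 48*i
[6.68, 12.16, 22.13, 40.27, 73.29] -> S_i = 6.68*1.82^i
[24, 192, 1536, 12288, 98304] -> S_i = 24*8^i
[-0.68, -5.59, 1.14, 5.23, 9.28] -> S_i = Random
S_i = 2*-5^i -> [2, -10, 50, -250, 1250]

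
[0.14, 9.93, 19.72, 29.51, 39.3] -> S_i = 0.14 + 9.79*i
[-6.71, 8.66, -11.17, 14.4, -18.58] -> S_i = -6.71*(-1.29)^i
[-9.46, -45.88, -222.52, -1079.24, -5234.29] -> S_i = -9.46*4.85^i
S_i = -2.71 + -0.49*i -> [-2.71, -3.2, -3.69, -4.18, -4.67]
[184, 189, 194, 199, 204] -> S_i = 184 + 5*i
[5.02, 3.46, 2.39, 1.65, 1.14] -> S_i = 5.02*0.69^i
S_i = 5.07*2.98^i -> [5.07, 15.11, 45.02, 134.17, 399.83]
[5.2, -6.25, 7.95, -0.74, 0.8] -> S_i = Random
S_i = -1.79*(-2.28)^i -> [-1.79, 4.08, -9.31, 21.22, -48.37]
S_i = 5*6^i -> [5, 30, 180, 1080, 6480]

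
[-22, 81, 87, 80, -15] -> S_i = Random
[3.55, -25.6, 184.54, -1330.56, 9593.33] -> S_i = 3.55*(-7.21)^i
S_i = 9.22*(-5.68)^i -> [9.22, -52.37, 297.46, -1689.57, 9596.75]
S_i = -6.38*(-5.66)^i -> [-6.38, 36.11, -204.39, 1156.83, -6547.66]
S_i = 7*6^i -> [7, 42, 252, 1512, 9072]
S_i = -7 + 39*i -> [-7, 32, 71, 110, 149]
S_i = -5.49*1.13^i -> [-5.49, -6.2, -7.01, -7.92, -8.95]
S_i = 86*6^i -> [86, 516, 3096, 18576, 111456]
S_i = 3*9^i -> [3, 27, 243, 2187, 19683]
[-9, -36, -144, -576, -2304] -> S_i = -9*4^i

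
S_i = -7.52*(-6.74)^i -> [-7.52, 50.68, -341.62, 2302.49, -15518.77]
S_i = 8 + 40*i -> [8, 48, 88, 128, 168]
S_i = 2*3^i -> [2, 6, 18, 54, 162]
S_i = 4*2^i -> [4, 8, 16, 32, 64]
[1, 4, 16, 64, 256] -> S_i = 1*4^i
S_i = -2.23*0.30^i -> [-2.23, -0.67, -0.2, -0.06, -0.02]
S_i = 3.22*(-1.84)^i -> [3.22, -5.92, 10.9, -20.06, 36.91]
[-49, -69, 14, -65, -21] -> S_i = Random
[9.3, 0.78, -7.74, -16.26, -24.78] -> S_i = 9.30 + -8.52*i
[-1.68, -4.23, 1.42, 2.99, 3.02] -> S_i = Random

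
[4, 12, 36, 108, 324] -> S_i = 4*3^i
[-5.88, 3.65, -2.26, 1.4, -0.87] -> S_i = -5.88*(-0.62)^i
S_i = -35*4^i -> [-35, -140, -560, -2240, -8960]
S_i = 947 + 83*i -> [947, 1030, 1113, 1196, 1279]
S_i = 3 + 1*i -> [3, 4, 5, 6, 7]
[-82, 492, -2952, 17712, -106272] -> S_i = -82*-6^i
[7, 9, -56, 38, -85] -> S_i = Random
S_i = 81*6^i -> [81, 486, 2916, 17496, 104976]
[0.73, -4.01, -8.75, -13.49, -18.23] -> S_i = 0.73 + -4.74*i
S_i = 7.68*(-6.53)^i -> [7.68, -50.15, 327.48, -2138.46, 13964.13]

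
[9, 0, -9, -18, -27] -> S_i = 9 + -9*i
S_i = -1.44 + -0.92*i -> [-1.44, -2.36, -3.28, -4.2, -5.12]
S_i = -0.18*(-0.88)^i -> [-0.18, 0.16, -0.14, 0.12, -0.11]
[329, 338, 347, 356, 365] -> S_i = 329 + 9*i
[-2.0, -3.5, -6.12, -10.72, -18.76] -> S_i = -2.00*1.75^i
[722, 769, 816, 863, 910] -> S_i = 722 + 47*i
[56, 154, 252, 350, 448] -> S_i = 56 + 98*i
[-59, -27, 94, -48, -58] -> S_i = Random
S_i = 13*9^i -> [13, 117, 1053, 9477, 85293]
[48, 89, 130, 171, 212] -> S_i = 48 + 41*i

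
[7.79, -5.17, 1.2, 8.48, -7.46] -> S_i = Random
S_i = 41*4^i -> [41, 164, 656, 2624, 10496]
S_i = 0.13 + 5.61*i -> [0.13, 5.74, 11.35, 16.96, 22.57]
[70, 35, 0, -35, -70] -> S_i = 70 + -35*i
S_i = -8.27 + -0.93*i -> [-8.27, -9.2, -10.13, -11.06, -11.99]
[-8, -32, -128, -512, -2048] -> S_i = -8*4^i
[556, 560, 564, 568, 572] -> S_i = 556 + 4*i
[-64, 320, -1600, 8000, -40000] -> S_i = -64*-5^i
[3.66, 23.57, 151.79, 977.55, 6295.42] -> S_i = 3.66*6.44^i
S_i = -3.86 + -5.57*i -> [-3.86, -9.43, -15.0, -20.57, -26.14]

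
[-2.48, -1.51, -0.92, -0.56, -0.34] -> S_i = -2.48*0.61^i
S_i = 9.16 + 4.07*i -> [9.16, 13.23, 17.3, 21.37, 25.44]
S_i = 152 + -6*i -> [152, 146, 140, 134, 128]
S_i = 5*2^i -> [5, 10, 20, 40, 80]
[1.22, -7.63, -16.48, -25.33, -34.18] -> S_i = 1.22 + -8.85*i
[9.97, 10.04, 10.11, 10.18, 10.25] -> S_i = 9.97 + 0.07*i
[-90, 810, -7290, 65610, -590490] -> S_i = -90*-9^i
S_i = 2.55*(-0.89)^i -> [2.55, -2.27, 2.02, -1.8, 1.6]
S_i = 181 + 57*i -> [181, 238, 295, 352, 409]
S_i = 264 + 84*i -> [264, 348, 432, 516, 600]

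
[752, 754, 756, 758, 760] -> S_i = 752 + 2*i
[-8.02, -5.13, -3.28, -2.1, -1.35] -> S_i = -8.02*0.64^i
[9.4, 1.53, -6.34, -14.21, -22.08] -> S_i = 9.40 + -7.87*i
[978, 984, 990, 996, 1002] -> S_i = 978 + 6*i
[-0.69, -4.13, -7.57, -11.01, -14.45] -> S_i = -0.69 + -3.44*i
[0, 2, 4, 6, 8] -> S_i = 0 + 2*i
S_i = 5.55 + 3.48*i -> [5.55, 9.03, 12.51, 15.99, 19.47]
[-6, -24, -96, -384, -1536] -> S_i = -6*4^i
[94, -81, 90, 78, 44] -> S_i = Random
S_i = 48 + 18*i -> [48, 66, 84, 102, 120]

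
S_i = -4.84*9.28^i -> [-4.84, -44.92, -416.81, -3868.03, -35895.27]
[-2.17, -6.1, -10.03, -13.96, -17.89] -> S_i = -2.17 + -3.93*i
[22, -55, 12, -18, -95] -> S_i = Random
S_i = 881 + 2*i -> [881, 883, 885, 887, 889]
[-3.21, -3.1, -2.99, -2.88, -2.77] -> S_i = -3.21 + 0.11*i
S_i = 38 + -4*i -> [38, 34, 30, 26, 22]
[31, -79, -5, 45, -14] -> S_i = Random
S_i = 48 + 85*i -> [48, 133, 218, 303, 388]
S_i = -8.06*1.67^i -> [-8.06, -13.46, -22.48, -37.54, -62.69]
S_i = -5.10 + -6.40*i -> [-5.1, -11.5, -17.9, -24.3, -30.7]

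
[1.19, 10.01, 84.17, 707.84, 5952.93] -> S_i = 1.19*8.41^i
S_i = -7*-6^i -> [-7, 42, -252, 1512, -9072]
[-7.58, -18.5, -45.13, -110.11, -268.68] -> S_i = -7.58*2.44^i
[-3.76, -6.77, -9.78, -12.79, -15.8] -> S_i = -3.76 + -3.01*i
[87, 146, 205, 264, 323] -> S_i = 87 + 59*i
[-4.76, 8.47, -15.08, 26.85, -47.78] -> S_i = -4.76*(-1.78)^i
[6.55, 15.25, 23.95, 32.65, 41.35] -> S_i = 6.55 + 8.70*i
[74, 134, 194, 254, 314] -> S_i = 74 + 60*i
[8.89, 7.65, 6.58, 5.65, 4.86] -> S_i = 8.89*0.86^i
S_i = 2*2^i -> [2, 4, 8, 16, 32]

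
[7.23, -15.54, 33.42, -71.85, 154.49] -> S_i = 7.23*(-2.15)^i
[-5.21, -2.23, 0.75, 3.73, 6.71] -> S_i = -5.21 + 2.98*i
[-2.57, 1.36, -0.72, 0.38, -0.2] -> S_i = -2.57*(-0.53)^i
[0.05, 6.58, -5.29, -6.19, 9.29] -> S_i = Random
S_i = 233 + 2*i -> [233, 235, 237, 239, 241]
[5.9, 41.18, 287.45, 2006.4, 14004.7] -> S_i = 5.90*6.98^i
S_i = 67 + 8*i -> [67, 75, 83, 91, 99]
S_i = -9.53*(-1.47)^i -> [-9.53, 14.01, -20.59, 30.27, -44.5]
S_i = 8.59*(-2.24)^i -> [8.59, -19.24, 43.1, -96.55, 216.26]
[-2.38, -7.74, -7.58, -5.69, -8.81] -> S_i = Random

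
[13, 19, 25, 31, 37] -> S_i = 13 + 6*i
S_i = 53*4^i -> [53, 212, 848, 3392, 13568]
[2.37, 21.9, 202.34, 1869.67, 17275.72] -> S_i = 2.37*9.24^i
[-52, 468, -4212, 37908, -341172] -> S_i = -52*-9^i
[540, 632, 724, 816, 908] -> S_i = 540 + 92*i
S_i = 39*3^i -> [39, 117, 351, 1053, 3159]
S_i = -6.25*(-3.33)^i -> [-6.25, 20.81, -69.31, 230.79, -768.52]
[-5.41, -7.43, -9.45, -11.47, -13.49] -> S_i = -5.41 + -2.02*i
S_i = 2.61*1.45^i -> [2.61, 3.78, 5.49, 7.96, 11.54]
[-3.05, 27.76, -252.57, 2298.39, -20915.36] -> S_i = -3.05*(-9.10)^i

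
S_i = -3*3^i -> [-3, -9, -27, -81, -243]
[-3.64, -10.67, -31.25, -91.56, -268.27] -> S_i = -3.64*2.93^i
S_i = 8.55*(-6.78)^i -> [8.55, -57.97, 393.03, -2664.74, 18066.95]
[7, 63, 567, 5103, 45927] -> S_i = 7*9^i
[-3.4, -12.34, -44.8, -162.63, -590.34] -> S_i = -3.40*3.63^i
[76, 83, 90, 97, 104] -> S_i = 76 + 7*i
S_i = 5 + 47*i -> [5, 52, 99, 146, 193]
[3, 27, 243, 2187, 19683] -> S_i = 3*9^i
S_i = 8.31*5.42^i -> [8.31, 45.04, 244.12, 1323.12, 7171.3]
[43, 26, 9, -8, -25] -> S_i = 43 + -17*i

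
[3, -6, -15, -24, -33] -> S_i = 3 + -9*i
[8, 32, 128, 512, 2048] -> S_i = 8*4^i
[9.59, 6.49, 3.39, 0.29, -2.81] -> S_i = 9.59 + -3.10*i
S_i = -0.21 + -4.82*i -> [-0.21, -5.03, -9.85, -14.67, -19.49]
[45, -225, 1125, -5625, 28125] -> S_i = 45*-5^i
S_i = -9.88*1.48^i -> [-9.88, -14.62, -21.64, -32.03, -47.4]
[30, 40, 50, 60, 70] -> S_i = 30 + 10*i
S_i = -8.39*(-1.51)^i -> [-8.39, 12.67, -19.13, 28.89, -43.62]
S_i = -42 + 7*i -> [-42, -35, -28, -21, -14]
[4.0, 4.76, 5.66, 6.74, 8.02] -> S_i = 4.00*1.19^i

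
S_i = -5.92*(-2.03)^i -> [-5.92, 12.02, -24.4, 49.52, -100.53]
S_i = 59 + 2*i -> [59, 61, 63, 65, 67]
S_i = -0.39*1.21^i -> [-0.39, -0.47, -0.57, -0.69, -0.84]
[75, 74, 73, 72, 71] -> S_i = 75 + -1*i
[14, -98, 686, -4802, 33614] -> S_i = 14*-7^i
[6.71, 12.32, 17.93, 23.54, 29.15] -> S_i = 6.71 + 5.61*i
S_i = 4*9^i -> [4, 36, 324, 2916, 26244]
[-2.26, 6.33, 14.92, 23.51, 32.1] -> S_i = -2.26 + 8.59*i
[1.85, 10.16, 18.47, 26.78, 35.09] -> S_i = 1.85 + 8.31*i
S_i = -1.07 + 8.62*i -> [-1.07, 7.55, 16.17, 24.79, 33.41]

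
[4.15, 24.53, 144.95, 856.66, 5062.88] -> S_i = 4.15*5.91^i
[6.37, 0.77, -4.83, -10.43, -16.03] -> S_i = 6.37 + -5.60*i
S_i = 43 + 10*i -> [43, 53, 63, 73, 83]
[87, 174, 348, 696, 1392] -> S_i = 87*2^i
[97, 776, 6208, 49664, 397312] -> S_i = 97*8^i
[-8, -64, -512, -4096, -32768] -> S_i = -8*8^i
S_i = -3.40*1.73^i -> [-3.4, -5.88, -10.18, -17.6, -30.46]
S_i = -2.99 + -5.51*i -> [-2.99, -8.5, -14.01, -19.52, -25.03]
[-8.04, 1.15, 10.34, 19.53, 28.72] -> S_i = -8.04 + 9.19*i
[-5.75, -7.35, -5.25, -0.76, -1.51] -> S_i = Random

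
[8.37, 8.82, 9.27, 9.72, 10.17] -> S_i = 8.37 + 0.45*i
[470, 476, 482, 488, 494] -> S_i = 470 + 6*i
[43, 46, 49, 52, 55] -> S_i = 43 + 3*i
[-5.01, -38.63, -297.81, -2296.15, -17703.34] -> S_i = -5.01*7.71^i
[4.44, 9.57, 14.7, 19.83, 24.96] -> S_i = 4.44 + 5.13*i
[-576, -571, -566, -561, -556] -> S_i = -576 + 5*i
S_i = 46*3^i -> [46, 138, 414, 1242, 3726]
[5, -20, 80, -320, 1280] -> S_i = 5*-4^i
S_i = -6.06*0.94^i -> [-6.06, -5.7, -5.35, -5.03, -4.73]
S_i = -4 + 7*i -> [-4, 3, 10, 17, 24]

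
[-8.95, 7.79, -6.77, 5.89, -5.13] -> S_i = -8.95*(-0.87)^i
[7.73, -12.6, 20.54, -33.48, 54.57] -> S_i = 7.73*(-1.63)^i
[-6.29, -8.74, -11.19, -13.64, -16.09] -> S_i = -6.29 + -2.45*i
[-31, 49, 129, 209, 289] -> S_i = -31 + 80*i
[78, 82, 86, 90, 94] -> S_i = 78 + 4*i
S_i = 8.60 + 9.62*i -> [8.6, 18.22, 27.84, 37.46, 47.08]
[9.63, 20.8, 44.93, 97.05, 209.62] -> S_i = 9.63*2.16^i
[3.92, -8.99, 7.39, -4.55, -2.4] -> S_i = Random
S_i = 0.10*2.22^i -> [0.1, 0.22, 0.49, 1.09, 2.43]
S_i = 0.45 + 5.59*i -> [0.45, 6.04, 11.63, 17.22, 22.81]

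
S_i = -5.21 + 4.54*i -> [-5.21, -0.67, 3.87, 8.41, 12.95]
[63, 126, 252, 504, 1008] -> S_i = 63*2^i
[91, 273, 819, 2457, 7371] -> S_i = 91*3^i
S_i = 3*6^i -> [3, 18, 108, 648, 3888]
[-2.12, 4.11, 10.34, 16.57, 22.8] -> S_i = -2.12 + 6.23*i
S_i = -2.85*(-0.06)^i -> [-2.85, 0.17, -0.01, 0.0, -0.0]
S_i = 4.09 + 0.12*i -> [4.09, 4.21, 4.33, 4.45, 4.57]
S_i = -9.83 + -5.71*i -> [-9.83, -15.54, -21.25, -26.96, -32.67]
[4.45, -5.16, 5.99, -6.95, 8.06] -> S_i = 4.45*(-1.16)^i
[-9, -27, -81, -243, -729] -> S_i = -9*3^i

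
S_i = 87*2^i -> [87, 174, 348, 696, 1392]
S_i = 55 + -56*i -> [55, -1, -57, -113, -169]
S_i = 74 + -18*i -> [74, 56, 38, 20, 2]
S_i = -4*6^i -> [-4, -24, -144, -864, -5184]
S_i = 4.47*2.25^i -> [4.47, 10.06, 22.63, 50.92, 114.56]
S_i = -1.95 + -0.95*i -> [-1.95, -2.9, -3.85, -4.8, -5.75]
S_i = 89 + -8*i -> [89, 81, 73, 65, 57]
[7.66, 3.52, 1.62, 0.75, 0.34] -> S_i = 7.66*0.46^i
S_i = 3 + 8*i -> [3, 11, 19, 27, 35]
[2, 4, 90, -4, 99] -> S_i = Random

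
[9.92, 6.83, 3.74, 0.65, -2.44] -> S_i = 9.92 + -3.09*i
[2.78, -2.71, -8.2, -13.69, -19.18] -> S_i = 2.78 + -5.49*i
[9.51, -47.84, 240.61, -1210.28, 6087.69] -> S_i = 9.51*(-5.03)^i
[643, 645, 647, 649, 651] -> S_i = 643 + 2*i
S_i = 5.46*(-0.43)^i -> [5.46, -2.35, 1.01, -0.43, 0.19]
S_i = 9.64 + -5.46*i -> [9.64, 4.18, -1.28, -6.74, -12.2]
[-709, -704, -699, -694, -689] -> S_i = -709 + 5*i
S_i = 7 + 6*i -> [7, 13, 19, 25, 31]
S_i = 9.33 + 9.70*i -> [9.33, 19.03, 28.73, 38.43, 48.13]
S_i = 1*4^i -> [1, 4, 16, 64, 256]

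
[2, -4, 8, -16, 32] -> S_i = 2*-2^i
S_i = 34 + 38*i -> [34, 72, 110, 148, 186]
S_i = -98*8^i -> [-98, -784, -6272, -50176, -401408]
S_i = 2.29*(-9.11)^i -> [2.29, -20.86, 190.05, -1731.37, 15772.81]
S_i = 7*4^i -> [7, 28, 112, 448, 1792]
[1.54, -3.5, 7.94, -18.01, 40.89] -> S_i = 1.54*(-2.27)^i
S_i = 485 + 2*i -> [485, 487, 489, 491, 493]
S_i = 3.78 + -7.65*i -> [3.78, -3.87, -11.52, -19.17, -26.82]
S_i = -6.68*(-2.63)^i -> [-6.68, 17.57, -46.2, 121.52, -319.59]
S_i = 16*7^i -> [16, 112, 784, 5488, 38416]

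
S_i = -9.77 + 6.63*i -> [-9.77, -3.14, 3.49, 10.12, 16.75]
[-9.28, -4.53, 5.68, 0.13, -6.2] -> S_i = Random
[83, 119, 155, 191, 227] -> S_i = 83 + 36*i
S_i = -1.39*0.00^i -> [-1.39, -0.0, -0.0, -0.0, -0.0]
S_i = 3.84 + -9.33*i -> [3.84, -5.49, -14.82, -24.15, -33.48]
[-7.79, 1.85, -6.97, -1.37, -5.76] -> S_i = Random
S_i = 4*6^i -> [4, 24, 144, 864, 5184]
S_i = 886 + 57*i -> [886, 943, 1000, 1057, 1114]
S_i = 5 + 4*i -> [5, 9, 13, 17, 21]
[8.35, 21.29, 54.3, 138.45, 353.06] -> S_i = 8.35*2.55^i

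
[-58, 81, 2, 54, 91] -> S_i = Random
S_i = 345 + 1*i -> [345, 346, 347, 348, 349]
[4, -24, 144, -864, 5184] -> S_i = 4*-6^i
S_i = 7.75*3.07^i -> [7.75, 23.79, 73.04, 224.24, 688.42]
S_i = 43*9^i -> [43, 387, 3483, 31347, 282123]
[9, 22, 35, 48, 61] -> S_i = 9 + 13*i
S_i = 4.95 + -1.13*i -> [4.95, 3.82, 2.69, 1.56, 0.43]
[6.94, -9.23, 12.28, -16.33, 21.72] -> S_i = 6.94*(-1.33)^i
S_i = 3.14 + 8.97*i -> [3.14, 12.11, 21.08, 30.05, 39.02]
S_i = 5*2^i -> [5, 10, 20, 40, 80]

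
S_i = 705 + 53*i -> [705, 758, 811, 864, 917]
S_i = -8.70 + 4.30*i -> [-8.7, -4.4, -0.1, 4.2, 8.5]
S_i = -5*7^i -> [-5, -35, -245, -1715, -12005]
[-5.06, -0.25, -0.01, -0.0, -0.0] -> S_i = -5.06*0.05^i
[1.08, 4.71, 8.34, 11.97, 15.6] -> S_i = 1.08 + 3.63*i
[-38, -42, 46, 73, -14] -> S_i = Random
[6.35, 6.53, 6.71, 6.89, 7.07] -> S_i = 6.35 + 0.18*i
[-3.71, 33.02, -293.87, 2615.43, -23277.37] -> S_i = -3.71*(-8.90)^i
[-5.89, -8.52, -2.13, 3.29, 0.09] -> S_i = Random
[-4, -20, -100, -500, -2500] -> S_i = -4*5^i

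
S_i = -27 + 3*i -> [-27, -24, -21, -18, -15]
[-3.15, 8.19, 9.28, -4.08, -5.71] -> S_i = Random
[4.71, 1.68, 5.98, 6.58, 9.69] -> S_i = Random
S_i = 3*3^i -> [3, 9, 27, 81, 243]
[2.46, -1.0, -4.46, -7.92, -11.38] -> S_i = 2.46 + -3.46*i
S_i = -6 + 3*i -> [-6, -3, 0, 3, 6]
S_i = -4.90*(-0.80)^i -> [-4.9, 3.92, -3.14, 2.51, -2.01]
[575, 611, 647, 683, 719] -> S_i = 575 + 36*i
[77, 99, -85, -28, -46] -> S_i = Random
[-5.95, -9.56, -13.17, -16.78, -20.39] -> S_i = -5.95 + -3.61*i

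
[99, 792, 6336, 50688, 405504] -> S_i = 99*8^i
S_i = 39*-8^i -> [39, -312, 2496, -19968, 159744]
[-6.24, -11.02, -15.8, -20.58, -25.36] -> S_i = -6.24 + -4.78*i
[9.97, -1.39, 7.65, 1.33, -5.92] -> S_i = Random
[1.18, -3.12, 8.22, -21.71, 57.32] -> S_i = 1.18*(-2.64)^i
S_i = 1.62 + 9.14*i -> [1.62, 10.76, 19.9, 29.04, 38.18]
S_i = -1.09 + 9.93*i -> [-1.09, 8.84, 18.77, 28.7, 38.63]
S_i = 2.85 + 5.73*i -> [2.85, 8.58, 14.31, 20.04, 25.77]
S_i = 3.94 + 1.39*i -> [3.94, 5.33, 6.72, 8.11, 9.5]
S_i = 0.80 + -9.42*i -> [0.8, -8.62, -18.04, -27.46, -36.88]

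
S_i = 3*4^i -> [3, 12, 48, 192, 768]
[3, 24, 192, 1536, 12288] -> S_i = 3*8^i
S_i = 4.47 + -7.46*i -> [4.47, -2.99, -10.45, -17.91, -25.37]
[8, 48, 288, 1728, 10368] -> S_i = 8*6^i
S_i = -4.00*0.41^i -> [-4.0, -1.64, -0.67, -0.28, -0.11]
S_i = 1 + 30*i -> [1, 31, 61, 91, 121]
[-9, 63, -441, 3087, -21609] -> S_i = -9*-7^i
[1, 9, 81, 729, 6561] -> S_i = 1*9^i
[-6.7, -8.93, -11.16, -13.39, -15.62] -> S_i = -6.70 + -2.23*i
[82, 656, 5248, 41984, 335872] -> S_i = 82*8^i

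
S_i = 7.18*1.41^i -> [7.18, 10.12, 14.27, 20.13, 28.38]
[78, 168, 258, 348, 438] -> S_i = 78 + 90*i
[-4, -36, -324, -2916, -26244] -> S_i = -4*9^i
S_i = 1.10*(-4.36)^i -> [1.1, -4.8, 20.91, -91.17, 397.5]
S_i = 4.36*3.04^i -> [4.36, 13.25, 40.29, 122.49, 372.38]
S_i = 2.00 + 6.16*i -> [2.0, 8.16, 14.32, 20.48, 26.64]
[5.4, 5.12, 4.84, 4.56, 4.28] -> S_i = 5.40 + -0.28*i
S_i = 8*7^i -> [8, 56, 392, 2744, 19208]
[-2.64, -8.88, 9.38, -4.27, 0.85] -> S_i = Random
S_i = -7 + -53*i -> [-7, -60, -113, -166, -219]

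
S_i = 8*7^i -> [8, 56, 392, 2744, 19208]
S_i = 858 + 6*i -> [858, 864, 870, 876, 882]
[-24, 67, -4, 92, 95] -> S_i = Random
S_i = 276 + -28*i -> [276, 248, 220, 192, 164]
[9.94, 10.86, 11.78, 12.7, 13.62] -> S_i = 9.94 + 0.92*i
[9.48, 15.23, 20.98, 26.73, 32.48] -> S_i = 9.48 + 5.75*i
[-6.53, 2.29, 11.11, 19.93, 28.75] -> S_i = -6.53 + 8.82*i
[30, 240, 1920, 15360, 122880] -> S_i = 30*8^i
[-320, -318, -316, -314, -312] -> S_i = -320 + 2*i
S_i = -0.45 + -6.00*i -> [-0.45, -6.45, -12.45, -18.45, -24.45]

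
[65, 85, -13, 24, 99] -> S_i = Random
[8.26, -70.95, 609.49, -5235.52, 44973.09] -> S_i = 8.26*(-8.59)^i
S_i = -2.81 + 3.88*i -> [-2.81, 1.07, 4.95, 8.83, 12.71]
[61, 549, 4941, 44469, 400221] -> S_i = 61*9^i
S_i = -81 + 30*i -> [-81, -51, -21, 9, 39]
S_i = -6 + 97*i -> [-6, 91, 188, 285, 382]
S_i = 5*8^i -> [5, 40, 320, 2560, 20480]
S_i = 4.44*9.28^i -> [4.44, 41.2, 382.37, 3548.35, 32928.72]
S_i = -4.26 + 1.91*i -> [-4.26, -2.35, -0.44, 1.47, 3.38]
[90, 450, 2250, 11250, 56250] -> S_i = 90*5^i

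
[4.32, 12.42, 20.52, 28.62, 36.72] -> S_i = 4.32 + 8.10*i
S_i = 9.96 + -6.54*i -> [9.96, 3.42, -3.12, -9.66, -16.2]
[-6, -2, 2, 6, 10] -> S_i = -6 + 4*i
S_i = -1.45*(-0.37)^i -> [-1.45, 0.54, -0.2, 0.07, -0.03]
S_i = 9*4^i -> [9, 36, 144, 576, 2304]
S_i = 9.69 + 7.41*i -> [9.69, 17.1, 24.51, 31.92, 39.33]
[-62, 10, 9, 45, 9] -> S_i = Random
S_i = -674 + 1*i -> [-674, -673, -672, -671, -670]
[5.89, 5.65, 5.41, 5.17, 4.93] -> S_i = 5.89 + -0.24*i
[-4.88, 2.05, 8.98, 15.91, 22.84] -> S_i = -4.88 + 6.93*i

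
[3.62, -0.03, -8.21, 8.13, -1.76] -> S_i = Random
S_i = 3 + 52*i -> [3, 55, 107, 159, 211]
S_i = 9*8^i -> [9, 72, 576, 4608, 36864]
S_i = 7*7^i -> [7, 49, 343, 2401, 16807]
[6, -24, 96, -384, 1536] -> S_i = 6*-4^i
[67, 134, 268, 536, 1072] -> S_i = 67*2^i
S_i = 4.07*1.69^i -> [4.07, 6.88, 11.62, 19.65, 33.2]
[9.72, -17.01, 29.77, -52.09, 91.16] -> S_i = 9.72*(-1.75)^i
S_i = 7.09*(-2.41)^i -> [7.09, -17.09, 41.18, -99.24, 239.17]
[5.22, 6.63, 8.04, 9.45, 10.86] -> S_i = 5.22 + 1.41*i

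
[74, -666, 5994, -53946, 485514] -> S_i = 74*-9^i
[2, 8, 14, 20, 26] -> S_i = 2 + 6*i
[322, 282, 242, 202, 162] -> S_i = 322 + -40*i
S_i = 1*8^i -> [1, 8, 64, 512, 4096]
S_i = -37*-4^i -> [-37, 148, -592, 2368, -9472]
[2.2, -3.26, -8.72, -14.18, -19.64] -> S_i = 2.20 + -5.46*i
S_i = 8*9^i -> [8, 72, 648, 5832, 52488]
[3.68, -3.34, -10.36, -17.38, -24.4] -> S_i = 3.68 + -7.02*i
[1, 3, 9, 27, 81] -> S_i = 1*3^i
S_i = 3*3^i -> [3, 9, 27, 81, 243]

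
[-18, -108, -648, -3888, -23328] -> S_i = -18*6^i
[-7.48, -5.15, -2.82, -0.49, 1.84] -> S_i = -7.48 + 2.33*i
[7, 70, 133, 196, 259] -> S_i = 7 + 63*i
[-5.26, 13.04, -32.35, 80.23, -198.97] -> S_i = -5.26*(-2.48)^i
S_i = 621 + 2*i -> [621, 623, 625, 627, 629]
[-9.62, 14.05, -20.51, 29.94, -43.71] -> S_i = -9.62*(-1.46)^i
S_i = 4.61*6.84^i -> [4.61, 31.53, 215.68, 1475.26, 10090.79]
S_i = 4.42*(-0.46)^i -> [4.42, -2.03, 0.94, -0.43, 0.2]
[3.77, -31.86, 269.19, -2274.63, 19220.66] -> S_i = 3.77*(-8.45)^i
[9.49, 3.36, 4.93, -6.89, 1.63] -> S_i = Random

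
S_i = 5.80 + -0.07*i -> [5.8, 5.73, 5.66, 5.59, 5.52]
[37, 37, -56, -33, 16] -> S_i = Random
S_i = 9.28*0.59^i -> [9.28, 5.48, 3.23, 1.91, 1.12]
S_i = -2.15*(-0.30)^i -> [-2.15, 0.64, -0.19, 0.06, -0.02]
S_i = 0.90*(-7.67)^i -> [0.9, -6.9, 52.95, -406.1, 3114.76]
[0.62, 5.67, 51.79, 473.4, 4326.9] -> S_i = 0.62*9.14^i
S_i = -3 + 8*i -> [-3, 5, 13, 21, 29]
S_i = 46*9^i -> [46, 414, 3726, 33534, 301806]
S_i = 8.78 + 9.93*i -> [8.78, 18.71, 28.64, 38.57, 48.5]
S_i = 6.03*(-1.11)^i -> [6.03, -6.69, 7.43, -8.25, 9.15]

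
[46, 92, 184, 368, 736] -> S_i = 46*2^i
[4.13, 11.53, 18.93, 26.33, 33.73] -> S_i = 4.13 + 7.40*i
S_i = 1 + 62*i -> [1, 63, 125, 187, 249]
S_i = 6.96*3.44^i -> [6.96, 23.94, 82.36, 283.32, 974.64]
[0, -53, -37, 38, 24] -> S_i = Random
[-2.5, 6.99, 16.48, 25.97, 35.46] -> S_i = -2.50 + 9.49*i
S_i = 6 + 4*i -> [6, 10, 14, 18, 22]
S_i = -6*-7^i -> [-6, 42, -294, 2058, -14406]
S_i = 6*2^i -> [6, 12, 24, 48, 96]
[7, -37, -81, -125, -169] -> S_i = 7 + -44*i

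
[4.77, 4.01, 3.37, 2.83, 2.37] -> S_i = 4.77*0.84^i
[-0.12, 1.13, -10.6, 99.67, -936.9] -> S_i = -0.12*(-9.40)^i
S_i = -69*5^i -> [-69, -345, -1725, -8625, -43125]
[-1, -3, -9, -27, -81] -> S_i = -1*3^i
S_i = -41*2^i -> [-41, -82, -164, -328, -656]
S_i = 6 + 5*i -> [6, 11, 16, 21, 26]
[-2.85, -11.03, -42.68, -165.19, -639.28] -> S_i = -2.85*3.87^i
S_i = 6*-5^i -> [6, -30, 150, -750, 3750]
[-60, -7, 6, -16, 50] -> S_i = Random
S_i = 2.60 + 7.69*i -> [2.6, 10.29, 17.98, 25.67, 33.36]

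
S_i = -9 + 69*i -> [-9, 60, 129, 198, 267]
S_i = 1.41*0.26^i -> [1.41, 0.37, 0.1, 0.02, 0.01]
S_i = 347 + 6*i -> [347, 353, 359, 365, 371]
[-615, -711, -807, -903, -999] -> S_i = -615 + -96*i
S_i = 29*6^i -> [29, 174, 1044, 6264, 37584]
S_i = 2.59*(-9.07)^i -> [2.59, -23.49, 213.07, -1932.51, 17527.86]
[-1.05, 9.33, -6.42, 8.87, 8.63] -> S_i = Random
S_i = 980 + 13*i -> [980, 993, 1006, 1019, 1032]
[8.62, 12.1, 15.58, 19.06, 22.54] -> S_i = 8.62 + 3.48*i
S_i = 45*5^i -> [45, 225, 1125, 5625, 28125]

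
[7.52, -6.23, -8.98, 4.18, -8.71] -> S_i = Random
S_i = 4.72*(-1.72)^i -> [4.72, -8.12, 13.96, -24.02, 41.31]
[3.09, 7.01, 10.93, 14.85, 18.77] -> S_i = 3.09 + 3.92*i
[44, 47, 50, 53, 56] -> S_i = 44 + 3*i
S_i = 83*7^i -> [83, 581, 4067, 28469, 199283]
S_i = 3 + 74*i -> [3, 77, 151, 225, 299]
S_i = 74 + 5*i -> [74, 79, 84, 89, 94]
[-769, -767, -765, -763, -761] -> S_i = -769 + 2*i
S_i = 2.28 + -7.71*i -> [2.28, -5.43, -13.14, -20.85, -28.56]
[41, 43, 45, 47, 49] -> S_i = 41 + 2*i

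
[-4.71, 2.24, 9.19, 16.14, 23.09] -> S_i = -4.71 + 6.95*i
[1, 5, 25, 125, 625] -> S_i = 1*5^i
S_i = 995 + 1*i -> [995, 996, 997, 998, 999]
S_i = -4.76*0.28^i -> [-4.76, -1.33, -0.37, -0.1, -0.03]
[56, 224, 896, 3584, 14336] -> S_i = 56*4^i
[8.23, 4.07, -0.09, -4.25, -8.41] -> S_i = 8.23 + -4.16*i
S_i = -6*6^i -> [-6, -36, -216, -1296, -7776]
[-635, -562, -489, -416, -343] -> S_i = -635 + 73*i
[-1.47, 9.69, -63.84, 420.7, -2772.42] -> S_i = -1.47*(-6.59)^i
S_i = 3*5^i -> [3, 15, 75, 375, 1875]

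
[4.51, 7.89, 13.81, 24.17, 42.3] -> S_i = 4.51*1.75^i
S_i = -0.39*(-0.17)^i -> [-0.39, 0.07, -0.01, 0.0, -0.0]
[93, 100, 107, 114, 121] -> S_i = 93 + 7*i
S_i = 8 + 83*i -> [8, 91, 174, 257, 340]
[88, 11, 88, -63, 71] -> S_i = Random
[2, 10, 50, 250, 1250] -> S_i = 2*5^i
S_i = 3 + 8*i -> [3, 11, 19, 27, 35]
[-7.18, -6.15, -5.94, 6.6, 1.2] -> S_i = Random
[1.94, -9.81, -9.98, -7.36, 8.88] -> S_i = Random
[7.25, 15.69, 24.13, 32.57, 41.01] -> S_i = 7.25 + 8.44*i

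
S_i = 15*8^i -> [15, 120, 960, 7680, 61440]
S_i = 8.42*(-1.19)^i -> [8.42, -10.02, 11.92, -14.19, 16.88]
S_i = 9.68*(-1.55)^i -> [9.68, -15.0, 23.26, -36.05, 55.87]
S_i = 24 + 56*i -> [24, 80, 136, 192, 248]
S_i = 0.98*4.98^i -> [0.98, 4.88, 24.3, 121.04, 602.76]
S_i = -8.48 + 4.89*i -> [-8.48, -3.59, 1.3, 6.19, 11.08]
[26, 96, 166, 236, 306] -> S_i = 26 + 70*i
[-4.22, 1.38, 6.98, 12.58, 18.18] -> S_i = -4.22 + 5.60*i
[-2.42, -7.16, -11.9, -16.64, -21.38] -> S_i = -2.42 + -4.74*i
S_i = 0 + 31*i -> [0, 31, 62, 93, 124]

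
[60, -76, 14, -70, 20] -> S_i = Random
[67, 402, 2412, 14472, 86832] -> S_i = 67*6^i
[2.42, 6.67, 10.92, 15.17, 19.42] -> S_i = 2.42 + 4.25*i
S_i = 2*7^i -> [2, 14, 98, 686, 4802]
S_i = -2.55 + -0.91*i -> [-2.55, -3.46, -4.37, -5.28, -6.19]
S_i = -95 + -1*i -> [-95, -96, -97, -98, -99]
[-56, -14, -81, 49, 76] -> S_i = Random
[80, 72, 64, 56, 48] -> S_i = 80 + -8*i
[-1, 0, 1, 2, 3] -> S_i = -1 + 1*i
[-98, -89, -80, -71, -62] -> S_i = -98 + 9*i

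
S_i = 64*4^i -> [64, 256, 1024, 4096, 16384]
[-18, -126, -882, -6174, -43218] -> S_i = -18*7^i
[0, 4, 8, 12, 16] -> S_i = 0 + 4*i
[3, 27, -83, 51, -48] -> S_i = Random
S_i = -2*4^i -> [-2, -8, -32, -128, -512]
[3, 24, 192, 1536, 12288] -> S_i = 3*8^i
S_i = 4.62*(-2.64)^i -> [4.62, -12.2, 32.2, -85.01, 224.42]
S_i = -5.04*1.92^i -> [-5.04, -9.68, -18.58, -35.67, -68.49]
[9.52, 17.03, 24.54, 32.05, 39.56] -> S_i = 9.52 + 7.51*i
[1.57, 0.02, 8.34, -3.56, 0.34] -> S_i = Random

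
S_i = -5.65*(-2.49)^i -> [-5.65, 14.07, -35.03, 87.23, -217.19]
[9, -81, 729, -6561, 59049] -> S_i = 9*-9^i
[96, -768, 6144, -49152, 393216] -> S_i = 96*-8^i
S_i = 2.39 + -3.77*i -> [2.39, -1.38, -5.15, -8.92, -12.69]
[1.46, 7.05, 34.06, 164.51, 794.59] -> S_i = 1.46*4.83^i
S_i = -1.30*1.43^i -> [-1.3, -1.86, -2.66, -3.8, -5.44]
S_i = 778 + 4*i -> [778, 782, 786, 790, 794]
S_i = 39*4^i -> [39, 156, 624, 2496, 9984]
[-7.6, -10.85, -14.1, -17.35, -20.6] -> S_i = -7.60 + -3.25*i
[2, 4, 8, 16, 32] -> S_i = 2*2^i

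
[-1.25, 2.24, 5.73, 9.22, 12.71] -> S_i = -1.25 + 3.49*i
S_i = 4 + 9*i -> [4, 13, 22, 31, 40]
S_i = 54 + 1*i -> [54, 55, 56, 57, 58]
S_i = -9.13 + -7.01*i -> [-9.13, -16.14, -23.15, -30.16, -37.17]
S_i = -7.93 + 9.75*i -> [-7.93, 1.82, 11.57, 21.32, 31.07]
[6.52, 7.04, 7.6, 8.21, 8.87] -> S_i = 6.52*1.08^i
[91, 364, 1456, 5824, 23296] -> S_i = 91*4^i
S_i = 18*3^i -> [18, 54, 162, 486, 1458]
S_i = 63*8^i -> [63, 504, 4032, 32256, 258048]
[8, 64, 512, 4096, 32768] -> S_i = 8*8^i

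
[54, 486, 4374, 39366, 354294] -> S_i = 54*9^i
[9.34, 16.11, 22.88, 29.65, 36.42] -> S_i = 9.34 + 6.77*i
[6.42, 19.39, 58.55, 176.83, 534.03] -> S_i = 6.42*3.02^i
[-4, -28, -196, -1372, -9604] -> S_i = -4*7^i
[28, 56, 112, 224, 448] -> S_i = 28*2^i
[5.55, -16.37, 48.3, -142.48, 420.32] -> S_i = 5.55*(-2.95)^i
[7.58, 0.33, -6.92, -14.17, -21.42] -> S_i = 7.58 + -7.25*i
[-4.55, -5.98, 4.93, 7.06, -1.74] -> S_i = Random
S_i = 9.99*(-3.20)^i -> [9.99, -31.97, 102.3, -327.35, 1047.53]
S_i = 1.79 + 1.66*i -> [1.79, 3.45, 5.11, 6.77, 8.43]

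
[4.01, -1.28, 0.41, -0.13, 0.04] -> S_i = 4.01*(-0.32)^i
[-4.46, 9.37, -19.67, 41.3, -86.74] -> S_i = -4.46*(-2.10)^i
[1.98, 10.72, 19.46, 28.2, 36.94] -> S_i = 1.98 + 8.74*i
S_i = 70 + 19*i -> [70, 89, 108, 127, 146]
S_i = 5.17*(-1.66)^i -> [5.17, -8.58, 14.25, -23.65, 39.26]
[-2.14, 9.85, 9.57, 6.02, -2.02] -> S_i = Random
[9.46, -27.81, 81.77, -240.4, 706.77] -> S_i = 9.46*(-2.94)^i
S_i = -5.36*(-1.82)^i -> [-5.36, 9.76, -17.75, 32.31, -58.81]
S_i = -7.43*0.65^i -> [-7.43, -4.83, -3.14, -2.04, -1.33]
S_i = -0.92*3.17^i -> [-0.92, -2.92, -9.24, -29.31, -92.9]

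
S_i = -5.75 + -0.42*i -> [-5.75, -6.17, -6.59, -7.01, -7.43]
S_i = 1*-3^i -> [1, -3, 9, -27, 81]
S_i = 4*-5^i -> [4, -20, 100, -500, 2500]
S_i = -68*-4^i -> [-68, 272, -1088, 4352, -17408]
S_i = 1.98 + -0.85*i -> [1.98, 1.13, 0.28, -0.57, -1.42]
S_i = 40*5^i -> [40, 200, 1000, 5000, 25000]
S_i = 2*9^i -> [2, 18, 162, 1458, 13122]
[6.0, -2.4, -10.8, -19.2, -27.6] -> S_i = 6.00 + -8.40*i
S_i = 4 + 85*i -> [4, 89, 174, 259, 344]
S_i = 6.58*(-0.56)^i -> [6.58, -3.68, 2.06, -1.16, 0.65]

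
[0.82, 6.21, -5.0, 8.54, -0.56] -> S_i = Random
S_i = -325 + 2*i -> [-325, -323, -321, -319, -317]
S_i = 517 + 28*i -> [517, 545, 573, 601, 629]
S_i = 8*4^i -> [8, 32, 128, 512, 2048]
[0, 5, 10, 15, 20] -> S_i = 0 + 5*i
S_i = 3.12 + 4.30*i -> [3.12, 7.42, 11.72, 16.02, 20.32]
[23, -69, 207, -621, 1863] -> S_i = 23*-3^i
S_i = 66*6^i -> [66, 396, 2376, 14256, 85536]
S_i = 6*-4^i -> [6, -24, 96, -384, 1536]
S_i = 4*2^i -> [4, 8, 16, 32, 64]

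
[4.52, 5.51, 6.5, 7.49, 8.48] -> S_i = 4.52 + 0.99*i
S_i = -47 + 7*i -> [-47, -40, -33, -26, -19]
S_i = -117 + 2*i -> [-117, -115, -113, -111, -109]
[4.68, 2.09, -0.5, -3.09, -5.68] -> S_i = 4.68 + -2.59*i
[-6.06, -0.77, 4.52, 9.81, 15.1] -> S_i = -6.06 + 5.29*i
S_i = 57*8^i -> [57, 456, 3648, 29184, 233472]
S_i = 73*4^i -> [73, 292, 1168, 4672, 18688]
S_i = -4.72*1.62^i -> [-4.72, -7.65, -12.39, -20.07, -32.51]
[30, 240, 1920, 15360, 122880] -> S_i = 30*8^i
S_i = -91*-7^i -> [-91, 637, -4459, 31213, -218491]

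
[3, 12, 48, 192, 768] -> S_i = 3*4^i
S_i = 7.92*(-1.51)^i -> [7.92, -11.96, 18.06, -27.27, 41.17]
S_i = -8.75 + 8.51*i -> [-8.75, -0.24, 8.27, 16.78, 25.29]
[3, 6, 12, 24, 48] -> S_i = 3*2^i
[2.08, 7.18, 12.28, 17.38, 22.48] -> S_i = 2.08 + 5.10*i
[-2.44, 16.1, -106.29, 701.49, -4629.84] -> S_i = -2.44*(-6.60)^i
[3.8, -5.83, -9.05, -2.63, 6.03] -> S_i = Random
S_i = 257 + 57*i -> [257, 314, 371, 428, 485]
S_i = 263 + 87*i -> [263, 350, 437, 524, 611]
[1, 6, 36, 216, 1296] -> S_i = 1*6^i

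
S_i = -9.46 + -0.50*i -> [-9.46, -9.96, -10.46, -10.96, -11.46]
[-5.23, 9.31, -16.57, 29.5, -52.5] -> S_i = -5.23*(-1.78)^i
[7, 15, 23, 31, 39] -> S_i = 7 + 8*i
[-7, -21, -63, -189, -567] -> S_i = -7*3^i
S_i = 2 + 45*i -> [2, 47, 92, 137, 182]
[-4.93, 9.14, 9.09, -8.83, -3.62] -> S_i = Random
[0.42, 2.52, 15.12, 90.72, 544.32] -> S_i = 0.42*6.00^i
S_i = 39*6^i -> [39, 234, 1404, 8424, 50544]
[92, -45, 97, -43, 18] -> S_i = Random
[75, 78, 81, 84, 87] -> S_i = 75 + 3*i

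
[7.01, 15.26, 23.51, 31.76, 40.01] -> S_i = 7.01 + 8.25*i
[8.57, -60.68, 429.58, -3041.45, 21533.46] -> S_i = 8.57*(-7.08)^i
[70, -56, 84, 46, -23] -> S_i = Random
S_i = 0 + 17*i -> [0, 17, 34, 51, 68]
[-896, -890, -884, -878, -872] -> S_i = -896 + 6*i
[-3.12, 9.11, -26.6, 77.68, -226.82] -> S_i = -3.12*(-2.92)^i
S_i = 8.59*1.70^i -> [8.59, 14.6, 24.83, 42.2, 71.74]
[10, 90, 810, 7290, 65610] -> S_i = 10*9^i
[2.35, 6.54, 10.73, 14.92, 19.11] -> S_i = 2.35 + 4.19*i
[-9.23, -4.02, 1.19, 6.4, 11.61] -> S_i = -9.23 + 5.21*i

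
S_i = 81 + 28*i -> [81, 109, 137, 165, 193]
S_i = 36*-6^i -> [36, -216, 1296, -7776, 46656]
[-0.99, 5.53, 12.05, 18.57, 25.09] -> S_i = -0.99 + 6.52*i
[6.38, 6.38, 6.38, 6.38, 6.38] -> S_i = 6.38 + 0.00*i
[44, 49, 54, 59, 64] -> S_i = 44 + 5*i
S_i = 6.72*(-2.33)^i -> [6.72, -15.66, 36.48, -85.0, 198.06]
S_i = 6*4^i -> [6, 24, 96, 384, 1536]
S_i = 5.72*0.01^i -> [5.72, 0.06, 0.0, 0.0, 0.0]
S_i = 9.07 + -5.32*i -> [9.07, 3.75, -1.57, -6.89, -12.21]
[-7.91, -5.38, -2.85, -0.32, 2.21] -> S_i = -7.91 + 2.53*i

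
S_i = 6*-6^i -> [6, -36, 216, -1296, 7776]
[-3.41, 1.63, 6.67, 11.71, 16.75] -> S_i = -3.41 + 5.04*i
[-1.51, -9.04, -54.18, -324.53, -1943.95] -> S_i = -1.51*5.99^i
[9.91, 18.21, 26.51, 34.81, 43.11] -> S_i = 9.91 + 8.30*i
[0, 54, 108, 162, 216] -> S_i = 0 + 54*i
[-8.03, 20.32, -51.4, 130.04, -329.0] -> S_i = -8.03*(-2.53)^i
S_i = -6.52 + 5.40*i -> [-6.52, -1.12, 4.28, 9.68, 15.08]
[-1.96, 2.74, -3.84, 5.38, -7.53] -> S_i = -1.96*(-1.40)^i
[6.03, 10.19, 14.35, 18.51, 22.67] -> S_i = 6.03 + 4.16*i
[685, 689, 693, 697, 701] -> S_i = 685 + 4*i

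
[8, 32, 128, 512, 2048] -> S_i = 8*4^i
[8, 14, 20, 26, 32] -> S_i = 8 + 6*i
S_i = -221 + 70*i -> [-221, -151, -81, -11, 59]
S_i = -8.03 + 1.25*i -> [-8.03, -6.78, -5.53, -4.28, -3.03]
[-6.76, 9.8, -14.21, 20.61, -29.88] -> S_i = -6.76*(-1.45)^i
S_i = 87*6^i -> [87, 522, 3132, 18792, 112752]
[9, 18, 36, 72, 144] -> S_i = 9*2^i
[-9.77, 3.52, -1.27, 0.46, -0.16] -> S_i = -9.77*(-0.36)^i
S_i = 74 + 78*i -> [74, 152, 230, 308, 386]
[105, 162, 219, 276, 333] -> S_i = 105 + 57*i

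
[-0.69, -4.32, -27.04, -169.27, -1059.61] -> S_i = -0.69*6.26^i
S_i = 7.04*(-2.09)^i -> [7.04, -14.71, 30.75, -64.27, 134.33]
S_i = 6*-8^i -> [6, -48, 384, -3072, 24576]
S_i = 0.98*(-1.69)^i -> [0.98, -1.66, 2.8, -4.73, 7.99]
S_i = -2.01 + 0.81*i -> [-2.01, -1.2, -0.39, 0.42, 1.23]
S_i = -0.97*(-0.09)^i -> [-0.97, 0.09, -0.01, 0.0, -0.0]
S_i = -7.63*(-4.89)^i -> [-7.63, 37.31, -182.45, 892.18, -4362.75]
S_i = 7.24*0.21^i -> [7.24, 1.52, 0.32, 0.07, 0.01]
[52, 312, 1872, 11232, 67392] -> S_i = 52*6^i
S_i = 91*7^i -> [91, 637, 4459, 31213, 218491]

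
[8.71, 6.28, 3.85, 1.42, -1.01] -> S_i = 8.71 + -2.43*i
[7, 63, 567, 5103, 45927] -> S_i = 7*9^i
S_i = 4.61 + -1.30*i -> [4.61, 3.31, 2.01, 0.71, -0.59]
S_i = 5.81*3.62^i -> [5.81, 21.03, 76.14, 275.61, 997.72]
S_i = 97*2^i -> [97, 194, 388, 776, 1552]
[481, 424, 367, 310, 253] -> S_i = 481 + -57*i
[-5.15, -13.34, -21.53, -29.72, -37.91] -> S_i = -5.15 + -8.19*i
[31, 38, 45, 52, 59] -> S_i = 31 + 7*i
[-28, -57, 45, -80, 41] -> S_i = Random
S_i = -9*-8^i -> [-9, 72, -576, 4608, -36864]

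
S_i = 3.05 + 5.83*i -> [3.05, 8.88, 14.71, 20.54, 26.37]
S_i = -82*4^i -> [-82, -328, -1312, -5248, -20992]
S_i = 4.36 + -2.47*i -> [4.36, 1.89, -0.58, -3.05, -5.52]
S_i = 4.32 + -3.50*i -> [4.32, 0.82, -2.68, -6.18, -9.68]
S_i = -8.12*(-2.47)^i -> [-8.12, 20.06, -49.54, 122.36, -302.23]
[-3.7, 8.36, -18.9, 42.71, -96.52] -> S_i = -3.70*(-2.26)^i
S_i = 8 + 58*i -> [8, 66, 124, 182, 240]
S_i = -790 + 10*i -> [-790, -780, -770, -760, -750]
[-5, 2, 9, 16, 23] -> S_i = -5 + 7*i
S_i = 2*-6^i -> [2, -12, 72, -432, 2592]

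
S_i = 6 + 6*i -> [6, 12, 18, 24, 30]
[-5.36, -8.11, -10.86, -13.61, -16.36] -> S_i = -5.36 + -2.75*i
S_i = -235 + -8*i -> [-235, -243, -251, -259, -267]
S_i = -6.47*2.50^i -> [-6.47, -16.18, -40.44, -101.09, -252.73]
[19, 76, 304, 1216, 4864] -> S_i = 19*4^i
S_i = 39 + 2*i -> [39, 41, 43, 45, 47]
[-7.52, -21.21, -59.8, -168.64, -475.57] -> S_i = -7.52*2.82^i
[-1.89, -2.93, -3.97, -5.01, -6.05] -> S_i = -1.89 + -1.04*i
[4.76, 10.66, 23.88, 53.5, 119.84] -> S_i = 4.76*2.24^i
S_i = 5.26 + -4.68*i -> [5.26, 0.58, -4.1, -8.78, -13.46]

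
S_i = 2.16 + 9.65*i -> [2.16, 11.81, 21.46, 31.11, 40.76]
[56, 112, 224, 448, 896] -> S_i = 56*2^i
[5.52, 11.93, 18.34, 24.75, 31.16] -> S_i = 5.52 + 6.41*i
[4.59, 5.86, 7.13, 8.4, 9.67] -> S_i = 4.59 + 1.27*i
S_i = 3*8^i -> [3, 24, 192, 1536, 12288]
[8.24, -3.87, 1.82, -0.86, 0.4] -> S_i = 8.24*(-0.47)^i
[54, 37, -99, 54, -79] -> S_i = Random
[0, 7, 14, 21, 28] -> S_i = 0 + 7*i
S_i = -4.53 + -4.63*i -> [-4.53, -9.16, -13.79, -18.42, -23.05]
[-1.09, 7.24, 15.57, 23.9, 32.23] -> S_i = -1.09 + 8.33*i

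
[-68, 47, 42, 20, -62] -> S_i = Random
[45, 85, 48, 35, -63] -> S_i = Random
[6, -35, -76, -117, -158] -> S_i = 6 + -41*i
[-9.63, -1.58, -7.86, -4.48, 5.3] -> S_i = Random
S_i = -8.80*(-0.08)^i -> [-8.8, 0.7, -0.06, 0.0, -0.0]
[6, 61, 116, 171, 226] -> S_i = 6 + 55*i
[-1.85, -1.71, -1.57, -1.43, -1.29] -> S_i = -1.85 + 0.14*i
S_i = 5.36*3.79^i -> [5.36, 20.31, 76.99, 291.8, 1105.91]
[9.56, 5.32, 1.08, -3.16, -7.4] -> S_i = 9.56 + -4.24*i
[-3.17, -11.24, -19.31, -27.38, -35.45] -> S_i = -3.17 + -8.07*i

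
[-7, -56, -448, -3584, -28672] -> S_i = -7*8^i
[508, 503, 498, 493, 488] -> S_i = 508 + -5*i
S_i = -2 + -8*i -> [-2, -10, -18, -26, -34]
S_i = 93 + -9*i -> [93, 84, 75, 66, 57]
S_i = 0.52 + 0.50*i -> [0.52, 1.02, 1.52, 2.02, 2.52]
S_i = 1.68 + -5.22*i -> [1.68, -3.54, -8.76, -13.98, -19.2]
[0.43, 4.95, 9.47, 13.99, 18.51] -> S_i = 0.43 + 4.52*i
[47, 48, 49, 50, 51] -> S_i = 47 + 1*i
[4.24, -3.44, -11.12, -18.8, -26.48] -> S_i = 4.24 + -7.68*i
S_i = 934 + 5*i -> [934, 939, 944, 949, 954]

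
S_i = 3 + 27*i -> [3, 30, 57, 84, 111]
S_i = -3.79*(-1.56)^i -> [-3.79, 5.91, -9.22, 14.39, -22.45]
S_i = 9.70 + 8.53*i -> [9.7, 18.23, 26.76, 35.29, 43.82]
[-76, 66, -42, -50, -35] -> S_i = Random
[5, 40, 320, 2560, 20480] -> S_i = 5*8^i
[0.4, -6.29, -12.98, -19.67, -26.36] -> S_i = 0.40 + -6.69*i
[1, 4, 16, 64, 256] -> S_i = 1*4^i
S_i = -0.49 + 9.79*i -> [-0.49, 9.3, 19.09, 28.88, 38.67]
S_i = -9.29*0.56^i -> [-9.29, -5.2, -2.91, -1.63, -0.91]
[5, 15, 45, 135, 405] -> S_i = 5*3^i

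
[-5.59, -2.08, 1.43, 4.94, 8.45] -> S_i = -5.59 + 3.51*i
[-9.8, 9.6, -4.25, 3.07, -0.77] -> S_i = Random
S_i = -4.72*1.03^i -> [-4.72, -4.86, -5.01, -5.16, -5.31]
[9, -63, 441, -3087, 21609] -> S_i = 9*-7^i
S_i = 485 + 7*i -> [485, 492, 499, 506, 513]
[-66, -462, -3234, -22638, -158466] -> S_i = -66*7^i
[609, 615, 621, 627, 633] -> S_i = 609 + 6*i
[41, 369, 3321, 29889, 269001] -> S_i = 41*9^i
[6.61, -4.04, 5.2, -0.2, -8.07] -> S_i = Random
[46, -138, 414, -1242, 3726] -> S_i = 46*-3^i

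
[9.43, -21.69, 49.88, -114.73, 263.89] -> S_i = 9.43*(-2.30)^i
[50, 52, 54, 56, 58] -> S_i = 50 + 2*i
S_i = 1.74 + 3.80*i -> [1.74, 5.54, 9.34, 13.14, 16.94]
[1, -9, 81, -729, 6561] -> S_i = 1*-9^i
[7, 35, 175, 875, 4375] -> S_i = 7*5^i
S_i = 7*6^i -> [7, 42, 252, 1512, 9072]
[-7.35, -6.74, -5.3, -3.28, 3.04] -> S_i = Random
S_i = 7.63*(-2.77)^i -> [7.63, -21.14, 58.54, -162.17, 449.2]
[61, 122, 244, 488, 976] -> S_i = 61*2^i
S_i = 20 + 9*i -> [20, 29, 38, 47, 56]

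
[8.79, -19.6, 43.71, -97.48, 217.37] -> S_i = 8.79*(-2.23)^i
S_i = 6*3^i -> [6, 18, 54, 162, 486]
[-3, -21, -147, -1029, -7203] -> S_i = -3*7^i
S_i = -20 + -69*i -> [-20, -89, -158, -227, -296]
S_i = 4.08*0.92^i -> [4.08, 3.75, 3.45, 3.18, 2.92]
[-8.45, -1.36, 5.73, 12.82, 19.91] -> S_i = -8.45 + 7.09*i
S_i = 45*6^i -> [45, 270, 1620, 9720, 58320]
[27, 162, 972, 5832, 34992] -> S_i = 27*6^i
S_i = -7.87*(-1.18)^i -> [-7.87, 9.29, -10.96, 12.93, -15.26]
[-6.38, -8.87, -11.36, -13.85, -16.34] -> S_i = -6.38 + -2.49*i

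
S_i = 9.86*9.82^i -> [9.86, 96.83, 950.82, 9337.09, 91690.19]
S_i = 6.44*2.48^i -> [6.44, 15.97, 39.61, 98.23, 243.61]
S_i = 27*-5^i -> [27, -135, 675, -3375, 16875]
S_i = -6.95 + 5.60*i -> [-6.95, -1.35, 4.25, 9.85, 15.45]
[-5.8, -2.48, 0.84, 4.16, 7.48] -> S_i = -5.80 + 3.32*i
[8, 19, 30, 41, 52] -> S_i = 8 + 11*i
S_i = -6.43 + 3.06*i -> [-6.43, -3.37, -0.31, 2.75, 5.81]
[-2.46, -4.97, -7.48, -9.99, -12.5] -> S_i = -2.46 + -2.51*i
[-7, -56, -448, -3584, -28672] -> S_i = -7*8^i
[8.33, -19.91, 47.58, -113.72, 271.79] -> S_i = 8.33*(-2.39)^i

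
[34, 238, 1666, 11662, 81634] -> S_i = 34*7^i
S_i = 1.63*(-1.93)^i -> [1.63, -3.15, 6.07, -11.72, 22.62]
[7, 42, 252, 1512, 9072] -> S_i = 7*6^i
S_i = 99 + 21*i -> [99, 120, 141, 162, 183]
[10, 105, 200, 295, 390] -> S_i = 10 + 95*i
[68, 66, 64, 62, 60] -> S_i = 68 + -2*i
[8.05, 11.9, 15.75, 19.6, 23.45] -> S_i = 8.05 + 3.85*i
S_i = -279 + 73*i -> [-279, -206, -133, -60, 13]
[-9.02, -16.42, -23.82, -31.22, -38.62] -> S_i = -9.02 + -7.40*i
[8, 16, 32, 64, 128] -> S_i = 8*2^i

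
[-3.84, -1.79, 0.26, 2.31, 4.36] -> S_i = -3.84 + 2.05*i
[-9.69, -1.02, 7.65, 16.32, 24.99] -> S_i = -9.69 + 8.67*i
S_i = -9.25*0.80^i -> [-9.25, -7.4, -5.92, -4.74, -3.79]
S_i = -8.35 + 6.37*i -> [-8.35, -1.98, 4.39, 10.76, 17.13]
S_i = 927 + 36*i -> [927, 963, 999, 1035, 1071]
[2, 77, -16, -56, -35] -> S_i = Random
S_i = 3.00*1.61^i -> [3.0, 4.83, 7.78, 12.52, 20.16]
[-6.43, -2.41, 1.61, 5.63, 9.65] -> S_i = -6.43 + 4.02*i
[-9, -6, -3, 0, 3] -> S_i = -9 + 3*i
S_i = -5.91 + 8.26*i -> [-5.91, 2.35, 10.61, 18.87, 27.13]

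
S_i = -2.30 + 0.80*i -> [-2.3, -1.5, -0.7, 0.1, 0.9]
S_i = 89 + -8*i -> [89, 81, 73, 65, 57]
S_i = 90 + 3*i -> [90, 93, 96, 99, 102]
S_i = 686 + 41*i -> [686, 727, 768, 809, 850]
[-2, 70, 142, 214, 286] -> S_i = -2 + 72*i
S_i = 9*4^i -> [9, 36, 144, 576, 2304]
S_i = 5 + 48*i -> [5, 53, 101, 149, 197]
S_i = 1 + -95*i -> [1, -94, -189, -284, -379]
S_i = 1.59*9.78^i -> [1.59, 15.55, 152.08, 1487.35, 14546.3]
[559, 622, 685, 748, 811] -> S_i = 559 + 63*i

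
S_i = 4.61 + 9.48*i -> [4.61, 14.09, 23.57, 33.05, 42.53]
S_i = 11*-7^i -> [11, -77, 539, -3773, 26411]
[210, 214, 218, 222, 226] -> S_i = 210 + 4*i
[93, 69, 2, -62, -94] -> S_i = Random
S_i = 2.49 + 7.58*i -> [2.49, 10.07, 17.65, 25.23, 32.81]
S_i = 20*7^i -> [20, 140, 980, 6860, 48020]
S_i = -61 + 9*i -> [-61, -52, -43, -34, -25]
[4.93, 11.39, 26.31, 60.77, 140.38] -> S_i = 4.93*2.31^i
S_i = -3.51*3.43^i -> [-3.51, -12.04, -41.29, -141.64, -485.83]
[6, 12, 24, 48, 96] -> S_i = 6*2^i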